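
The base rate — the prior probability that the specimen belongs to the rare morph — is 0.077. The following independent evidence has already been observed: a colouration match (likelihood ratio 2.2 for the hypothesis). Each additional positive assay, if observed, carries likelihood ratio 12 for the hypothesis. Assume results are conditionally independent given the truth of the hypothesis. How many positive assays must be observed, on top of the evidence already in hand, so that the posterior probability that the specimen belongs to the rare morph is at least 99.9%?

4

Prior odds = 0.077/0.923 = 77/923.
Bayes factor of the evidence already in hand = 2.2.
Odds after that evidence = (77/923) × 2.2 = 847/4615.
Target odds = 0.999/0.001 = 999.
Need 12ⁿ ≥ 999 ÷ (847/4615) = 4610385/847.
12³ = 1728 falls short of 4610385/847 but 12⁴ = 20736 reaches it, so n = 4.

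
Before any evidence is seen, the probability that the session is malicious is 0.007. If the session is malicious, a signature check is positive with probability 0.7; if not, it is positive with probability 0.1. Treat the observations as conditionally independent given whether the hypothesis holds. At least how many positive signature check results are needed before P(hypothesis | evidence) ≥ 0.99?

Prior odds: 0.007 ÷ 0.993 = 7/993.
Likelihood ratio of a positive = 0.7/0.1 = 7.
Target posterior odds = 0.99/0.01 = 99.
Require 7ⁿ ≥ 99 ÷ (7/993) = 98307/7.
7⁴ = 2401 falls short of 98307/7 but 7⁵ = 16807 reaches it, so n = 5.

5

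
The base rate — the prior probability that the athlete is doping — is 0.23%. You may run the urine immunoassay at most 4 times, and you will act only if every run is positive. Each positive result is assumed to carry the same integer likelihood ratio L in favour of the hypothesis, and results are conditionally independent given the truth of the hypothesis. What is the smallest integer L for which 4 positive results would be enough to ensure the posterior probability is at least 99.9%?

26

Prior odds = 0.0023/0.9977 = 23/9977.
Target odds = 0.999/0.001 = 999.
Need L⁴ ≥ 999 ÷ (23/9977) = 9967023/23.
25⁴ = 390625 < 9967023/23 ≤ 456976 = 26⁴, so L = 26.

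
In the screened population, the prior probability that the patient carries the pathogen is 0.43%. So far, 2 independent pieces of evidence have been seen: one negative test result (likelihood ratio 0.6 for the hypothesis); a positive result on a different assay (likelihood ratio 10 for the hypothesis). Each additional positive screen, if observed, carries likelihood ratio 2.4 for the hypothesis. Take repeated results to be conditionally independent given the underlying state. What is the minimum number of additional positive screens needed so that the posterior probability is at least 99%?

10

Prior odds = 0.0043/0.9957 = 43/9957.
Combined Bayes factor of the evidence already in hand = 0.6 × 10 = 6.
Odds after that evidence = (43/9957) × 6 = 86/3319.
Target odds = 0.99/0.01 = 99.
Need 2.4ⁿ ≥ 99 ÷ (86/3319) = 328581/86.
2.4⁹ ≈2641.81 falls short of 328581/86 but 2.4¹⁰ ≈6340.34 reaches it, so n = 10.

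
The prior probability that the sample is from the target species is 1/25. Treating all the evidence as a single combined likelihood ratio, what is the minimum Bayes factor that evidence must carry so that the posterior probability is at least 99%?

2376

Prior odds = 0.04/0.96 = 1/24.
Target odds = 0.99/0.01 = 99.
Required Bayes factor = 99 ÷ (1/24) = 2376.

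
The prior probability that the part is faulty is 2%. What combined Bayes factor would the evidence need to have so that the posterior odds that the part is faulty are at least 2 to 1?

98

Prior odds = 0.02/0.98 = 1/49.
Target odds = 2.
Required Bayes factor = 2 ÷ (1/49) = 98.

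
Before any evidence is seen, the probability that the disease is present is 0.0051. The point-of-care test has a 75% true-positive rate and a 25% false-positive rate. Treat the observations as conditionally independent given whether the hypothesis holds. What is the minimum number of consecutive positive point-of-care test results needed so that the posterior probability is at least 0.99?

9

Prior odds = 0.0051/0.9949 = 51/9949.
Likelihood ratio of a positive result = 0.75/0.25 = 3.
Target posterior odds = 0.99/0.01 = 99.
Require 3ⁿ ≥ 99 ÷ (51/9949) = 328317/17.
3⁸ = 6561 falls short of 328317/17 but 3⁹ = 19683 reaches it, so n = 9.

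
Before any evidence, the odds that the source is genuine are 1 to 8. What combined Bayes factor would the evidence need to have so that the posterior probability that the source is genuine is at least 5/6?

Prior odds = 0.125.
Target odds = (5/6)/(1/6) = 5.
Required Bayes factor = 5 ÷ 0.125 = 40.

40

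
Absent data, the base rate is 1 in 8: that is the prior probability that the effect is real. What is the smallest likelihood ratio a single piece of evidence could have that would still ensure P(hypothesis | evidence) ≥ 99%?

693

Prior odds = 0.125/0.875 = 1/7.
Target odds = 0.99/0.01 = 99.
Required Bayes factor = 99 ÷ (1/7) = 693.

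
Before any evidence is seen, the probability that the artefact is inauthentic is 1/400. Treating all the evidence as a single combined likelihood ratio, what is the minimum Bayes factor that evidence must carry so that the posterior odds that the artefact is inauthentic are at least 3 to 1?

Prior odds = 0.0025/0.9975 = 1/399.
Target odds = 3.
Required Bayes factor = 3 ÷ (1/399) = 1197.

1197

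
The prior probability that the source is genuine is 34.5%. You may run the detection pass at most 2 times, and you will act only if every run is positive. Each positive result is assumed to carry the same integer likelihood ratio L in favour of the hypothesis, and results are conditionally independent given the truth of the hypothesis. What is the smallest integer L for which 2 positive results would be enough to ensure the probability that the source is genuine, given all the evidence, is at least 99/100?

14

Prior odds = 0.345/0.655 = 69/131.
Target odds = 0.99/0.01 = 99.
Need L² ≥ 99 ÷ (69/131) = 4323/23.
13² = 169 < 4323/23 ≤ 196 = 14², so L = 14.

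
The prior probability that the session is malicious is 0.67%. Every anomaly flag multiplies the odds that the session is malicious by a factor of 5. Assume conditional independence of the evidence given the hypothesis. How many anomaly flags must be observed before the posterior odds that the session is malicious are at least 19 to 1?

5

Prior odds: 0.0067 ÷ 0.9933 = 67/9933.
Likelihood ratio per anomaly flag = 5.
Target odds = 19.
Need (67/9933) × 5ⁿ ≥ 19, i.e. 5ⁿ ≥ 188727/67.
5⁴ = 625 falls short of 188727/67 but 5⁵ = 3125 reaches it, so n = 5.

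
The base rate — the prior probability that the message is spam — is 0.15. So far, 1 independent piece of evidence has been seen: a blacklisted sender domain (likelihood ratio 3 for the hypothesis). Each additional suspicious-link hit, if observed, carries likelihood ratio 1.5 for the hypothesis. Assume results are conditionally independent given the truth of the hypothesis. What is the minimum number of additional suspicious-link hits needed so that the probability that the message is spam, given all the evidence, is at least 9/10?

Prior odds = 0.15/0.85 = 3/17.
Bayes factor of the evidence already in hand = 3.
Odds after that evidence = (3/17) × 3 = 9/17.
Target odds = 0.9/0.1 = 9.
Need 1.5ⁿ ≥ 9 ÷ (9/17) = 17.
1.5⁶ = 11.390625 falls short of 17 but 1.5⁷ = 17.0859375 reaches it, so n = 7.

7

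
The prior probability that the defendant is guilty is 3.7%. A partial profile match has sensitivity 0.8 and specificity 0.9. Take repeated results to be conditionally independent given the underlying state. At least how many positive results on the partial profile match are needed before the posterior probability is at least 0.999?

Prior odds: 0.037 ÷ 0.963 = 37/963.
False-positive rate = 1 − 0.9 = 0.1; likelihood ratio of a positive = 0.8/0.1 = 8.
Target posterior odds = 0.999/0.001 = 999.
Require 8ⁿ ≥ 999 ÷ (37/963) = 26001.
8⁴ = 4096 falls short of 26001 but 8⁵ = 32768 reaches it, so n = 5.

5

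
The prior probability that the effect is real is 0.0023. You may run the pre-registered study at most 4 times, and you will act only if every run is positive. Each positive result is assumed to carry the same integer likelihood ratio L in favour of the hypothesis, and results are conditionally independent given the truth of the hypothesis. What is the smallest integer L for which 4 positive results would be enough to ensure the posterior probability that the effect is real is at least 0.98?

13

Prior odds = 0.0023/0.9977 = 23/9977.
Target odds = 0.98/0.02 = 49.
Need L⁴ ≥ 49 ÷ (23/9977) = 488873/23.
12⁴ = 20736 < 488873/23 ≤ 28561 = 13⁴, so L = 13.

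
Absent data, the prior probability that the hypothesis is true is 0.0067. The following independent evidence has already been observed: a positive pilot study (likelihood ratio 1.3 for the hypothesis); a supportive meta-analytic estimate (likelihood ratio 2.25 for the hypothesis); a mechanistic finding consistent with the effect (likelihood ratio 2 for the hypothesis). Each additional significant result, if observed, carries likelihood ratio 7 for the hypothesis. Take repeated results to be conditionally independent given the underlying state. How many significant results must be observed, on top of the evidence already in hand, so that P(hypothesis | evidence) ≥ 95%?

Prior odds = 0.0067/0.9933 = 67/9933.
Combined Bayes factor of the evidence already in hand = 1.3 × 2.25 × 2 = 5.85.
Odds after that evidence = (67/9933) × 5.85 = 2613/66220.
Target odds = 0.95/0.05 = 19.
Need 7ⁿ ≥ 19 ÷ (2613/66220) = 1258180/2613.
7³ = 343 falls short of 1258180/2613 but 7⁴ = 2401 reaches it, so n = 4.

4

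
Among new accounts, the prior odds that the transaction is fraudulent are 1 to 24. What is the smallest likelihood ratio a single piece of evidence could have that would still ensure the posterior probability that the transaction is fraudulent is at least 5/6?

Prior odds = 1/24.
Target odds = (5/6)/(1/6) = 5.
Required Bayes factor = 5 ÷ (1/24) = 120.

120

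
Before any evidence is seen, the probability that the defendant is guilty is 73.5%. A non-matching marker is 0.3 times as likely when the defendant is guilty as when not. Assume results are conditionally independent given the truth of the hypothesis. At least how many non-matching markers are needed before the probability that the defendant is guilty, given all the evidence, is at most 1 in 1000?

Prior odds = 0.735/0.265 = 147/53.
Likelihood ratio per non-matching marker = 0.3.
Target posterior odds = 0.001/0.999 = 1/999.
Need (147/53) × 0.3ⁿ ≤ 1/999, i.e. 0.3ⁿ ≤ 53/146853.
0.3⁶ = 729/1000000 is still above 53/146853 but 0.3⁷ = 2187/10000000 is at or below it, so n = 7.

7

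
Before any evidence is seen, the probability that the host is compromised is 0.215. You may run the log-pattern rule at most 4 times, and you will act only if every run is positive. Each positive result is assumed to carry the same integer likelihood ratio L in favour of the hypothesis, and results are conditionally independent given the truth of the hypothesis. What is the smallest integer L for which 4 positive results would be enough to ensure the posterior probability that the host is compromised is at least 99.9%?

8

Prior odds = 0.215/0.785 = 43/157.
Target odds = 0.999/0.001 = 999.
Need L⁴ ≥ 999 ÷ (43/157) = 156843/43.
7⁴ = 2401 < 156843/43 ≤ 4096 = 8⁴, so L = 8.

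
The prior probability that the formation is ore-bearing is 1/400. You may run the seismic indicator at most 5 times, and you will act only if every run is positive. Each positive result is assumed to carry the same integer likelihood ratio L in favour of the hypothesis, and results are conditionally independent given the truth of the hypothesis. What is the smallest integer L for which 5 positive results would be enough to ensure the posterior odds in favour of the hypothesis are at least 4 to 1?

5

Prior odds = 0.0025/0.9975 = 1/399.
Target odds = 4.
Need L⁵ ≥ 4 ÷ (1/399) = 1596.
4⁵ = 1024 < 1596 ≤ 3125 = 5⁵, so L = 5.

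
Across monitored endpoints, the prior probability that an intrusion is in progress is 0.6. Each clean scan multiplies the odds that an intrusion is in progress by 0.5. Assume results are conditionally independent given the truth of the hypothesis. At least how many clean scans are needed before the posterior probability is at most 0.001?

Prior odds = 0.6/0.4 = 1.5.
Likelihood ratio per clean scan = 0.5.
Target posterior odds = 0.001/0.999 = 1/999.
Need 1.5 × 0.5ⁿ ≤ 1/999, i.e. 0.5ⁿ ≤ 2/2997.
0.5¹⁰ = 1/1024 is still above 2/2997 but 0.5¹¹ = 1/2048 is at or below it, so n = 11.

11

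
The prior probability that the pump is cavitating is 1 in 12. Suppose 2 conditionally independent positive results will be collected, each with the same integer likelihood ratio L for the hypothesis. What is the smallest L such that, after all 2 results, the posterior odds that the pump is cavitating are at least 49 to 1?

Prior odds = (1/12)/(11/12) = 1/11.
Target odds = 49.
Need L² ≥ 49 ÷ (1/11) = 539.
23² = 529 < 539 ≤ 576 = 24², so L = 24.

24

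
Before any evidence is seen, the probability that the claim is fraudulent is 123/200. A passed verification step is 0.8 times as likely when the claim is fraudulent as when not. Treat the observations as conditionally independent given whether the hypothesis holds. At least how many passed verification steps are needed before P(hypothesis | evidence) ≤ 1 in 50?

Prior odds: 0.615 ÷ 0.385 = 123/77.
Likelihood ratio per passed verification step = 0.8.
Target odds: 0.02 ÷ 0.98 = 1/49.
Require 0.8ⁿ ≤ 1/49 ÷ (123/77) = 11/861.
0.8¹⁹ ≈0.0144115 is still above 11/861 but 0.8²⁰ ≈0.0115292 is at or below it, so n = 20.

20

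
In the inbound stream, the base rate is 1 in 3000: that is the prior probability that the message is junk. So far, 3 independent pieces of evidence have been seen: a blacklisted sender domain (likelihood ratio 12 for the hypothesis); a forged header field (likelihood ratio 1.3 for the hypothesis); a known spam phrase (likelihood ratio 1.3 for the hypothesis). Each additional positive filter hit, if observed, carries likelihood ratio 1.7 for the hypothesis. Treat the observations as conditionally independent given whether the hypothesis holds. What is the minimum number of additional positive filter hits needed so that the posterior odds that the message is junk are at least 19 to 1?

Prior odds = (1/3000)/(2999/3000) = 1/2999.
Combined Bayes factor of the evidence already in hand = 12 × 1.3 × 1.3 = 20.28.
Odds after that evidence = (1/2999) × 20.28 = 507/74975.
Target odds = 19.
Need 1.7ⁿ ≥ 19 ÷ (507/74975) = 1424525/507.
1.7¹⁴ ≈1683.78 falls short of 1424525/507 but 1.7¹⁵ ≈2862.42 reaches it, so n = 15.

15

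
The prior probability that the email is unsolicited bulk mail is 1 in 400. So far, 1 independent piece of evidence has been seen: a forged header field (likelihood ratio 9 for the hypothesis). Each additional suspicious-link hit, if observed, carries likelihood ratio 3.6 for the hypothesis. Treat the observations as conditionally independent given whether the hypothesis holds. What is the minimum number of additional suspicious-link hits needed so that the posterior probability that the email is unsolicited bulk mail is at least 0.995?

Prior odds = 0.0025/0.9975 = 1/399.
Bayes factor of the evidence already in hand = 9.
Odds after that evidence = (1/399) × 9 = 3/133.
Target odds = 0.995/0.005 = 199.
Need 3.6ⁿ ≥ 199 ÷ (3/133) = 26467/3.
3.6⁷ = 612220032/78125 falls short of 26467/3 but 3.6⁸ ≈28211.1 reaches it, so n = 8.

8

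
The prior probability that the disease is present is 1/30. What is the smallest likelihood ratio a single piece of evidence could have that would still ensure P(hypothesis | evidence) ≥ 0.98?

Prior odds = (1/30)/(29/30) = 1/29.
Target odds = 0.98/0.02 = 49.
Required Bayes factor = 49 ÷ (1/29) = 1421.

1421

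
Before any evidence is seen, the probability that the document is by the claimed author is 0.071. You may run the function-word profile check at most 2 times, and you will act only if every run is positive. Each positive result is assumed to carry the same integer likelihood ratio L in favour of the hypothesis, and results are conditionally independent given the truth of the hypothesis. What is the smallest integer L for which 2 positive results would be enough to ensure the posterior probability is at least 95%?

Prior odds = 0.071/0.929 = 71/929.
Target odds = 0.95/0.05 = 19.
Need L² ≥ 19 ÷ (71/929) = 17651/71.
15² = 225 < 17651/71 ≤ 256 = 16², so L = 16.

16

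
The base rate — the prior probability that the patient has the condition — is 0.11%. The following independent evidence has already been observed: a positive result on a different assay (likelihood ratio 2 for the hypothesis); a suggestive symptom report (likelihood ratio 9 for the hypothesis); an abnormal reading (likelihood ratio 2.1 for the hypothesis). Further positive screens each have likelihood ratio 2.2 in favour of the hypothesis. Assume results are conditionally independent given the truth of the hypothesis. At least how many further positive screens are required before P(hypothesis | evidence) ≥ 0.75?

6

Prior odds = 0.0011/0.9989 = 11/9989.
Combined Bayes factor of the evidence already in hand = 2 × 9 × 2.1 = 37.8.
Odds after that evidence = (11/9989) × 37.8 = 297/7135.
Target odds = 0.75/0.25 = 3.
Need 2.2ⁿ ≥ 3 ÷ (297/7135) = 7135/99.
2.2⁵ = 51.53632 falls short of 7135/99 but 2.2⁶ = 1771561/15625 reaches it, so n = 6.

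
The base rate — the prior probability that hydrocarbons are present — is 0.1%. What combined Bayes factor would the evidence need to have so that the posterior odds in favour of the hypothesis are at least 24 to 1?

Prior odds = 0.001/0.999 = 1/999.
Target odds = 24.
Required Bayes factor = 24 ÷ (1/999) = 23976.

23976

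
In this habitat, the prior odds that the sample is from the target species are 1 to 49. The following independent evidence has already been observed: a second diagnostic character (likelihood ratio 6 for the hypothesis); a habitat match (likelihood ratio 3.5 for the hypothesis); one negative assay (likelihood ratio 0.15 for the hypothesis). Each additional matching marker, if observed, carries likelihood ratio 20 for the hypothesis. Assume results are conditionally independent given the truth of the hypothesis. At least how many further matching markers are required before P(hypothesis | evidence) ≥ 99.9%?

Prior odds = 1/49.
Combined Bayes factor of the evidence already in hand = 6 × 3.5 × 0.15 = 3.15.
Odds after that evidence = (1/49) × 3.15 = 9/140.
Target odds = 0.999/0.001 = 999.
Need 20ⁿ ≥ 999 ÷ (9/140) = 15540.
20³ = 8000 falls short of 15540 but 20⁴ = 160000 reaches it, so n = 4.

4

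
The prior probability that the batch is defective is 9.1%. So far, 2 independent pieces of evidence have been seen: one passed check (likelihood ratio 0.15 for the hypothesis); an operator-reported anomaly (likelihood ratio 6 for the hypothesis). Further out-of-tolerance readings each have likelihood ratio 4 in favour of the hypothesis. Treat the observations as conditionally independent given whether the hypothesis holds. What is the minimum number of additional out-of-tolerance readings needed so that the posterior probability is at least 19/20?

4

Prior odds = 0.091/0.909 = 91/909.
Combined Bayes factor of the evidence already in hand = 0.15 × 6 = 0.9.
Odds after that evidence = (91/909) × 0.9 = 91/1010.
Target odds = 0.95/0.05 = 19.
Need 4ⁿ ≥ 19 ÷ (91/1010) = 19190/91.
4³ = 64 falls short of 19190/91 but 4⁴ = 256 reaches it, so n = 4.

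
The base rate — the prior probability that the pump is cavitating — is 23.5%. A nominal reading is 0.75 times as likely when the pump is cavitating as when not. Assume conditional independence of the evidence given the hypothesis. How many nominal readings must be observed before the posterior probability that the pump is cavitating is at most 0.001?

20

Prior odds = 0.235/0.765 = 47/153.
Likelihood ratio per nominal reading = 0.75.
Target posterior odds = 0.001/0.999 = 1/999.
Require 0.75ⁿ ≤ 1/999 ÷ (47/153) = 17/5217.
0.75¹⁹ ≈0.00422828 is still above 17/5217 but 0.75²⁰ ≈0.00317121 is at or below it, so n = 20.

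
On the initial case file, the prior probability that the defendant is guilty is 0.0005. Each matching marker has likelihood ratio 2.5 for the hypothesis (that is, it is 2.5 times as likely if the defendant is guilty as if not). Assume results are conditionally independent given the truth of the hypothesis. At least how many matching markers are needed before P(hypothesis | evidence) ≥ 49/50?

13

Prior odds: 0.0005 ÷ 0.9995 = 1/1999.
Likelihood ratio per matching marker = 2.5.
Target odds: 0.98 ÷ 0.02 = 49.
Require 2.5ⁿ ≥ 49 ÷ (1/1999) = 97951.
2.5¹² = 244140625/4096 falls short of 97951 but 2.5¹³ ≈149012 reaches it, so n = 13.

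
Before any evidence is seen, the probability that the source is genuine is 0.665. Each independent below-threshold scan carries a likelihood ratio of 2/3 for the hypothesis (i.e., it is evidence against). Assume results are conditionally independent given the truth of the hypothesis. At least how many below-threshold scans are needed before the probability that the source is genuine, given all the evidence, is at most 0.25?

5

Prior odds = 0.665/0.335 = 133/67.
Likelihood ratio per below-threshold scan = 2/3.
Target posterior odds = 0.25/0.75 = 1/3.
Need (133/67) × (2/3)ⁿ ≤ 1/3, i.e. (2/3)ⁿ ≤ 67/399.
(2/3)⁴ = 16/81 is still above 67/399 but (2/3)⁵ = 32/243 is at or below it, so n = 5.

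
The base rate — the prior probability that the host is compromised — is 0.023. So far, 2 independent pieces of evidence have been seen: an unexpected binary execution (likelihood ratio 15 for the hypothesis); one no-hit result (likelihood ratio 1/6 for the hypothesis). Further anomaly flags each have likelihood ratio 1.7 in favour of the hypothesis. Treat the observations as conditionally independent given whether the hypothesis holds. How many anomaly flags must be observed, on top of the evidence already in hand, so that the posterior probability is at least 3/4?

Prior odds = 0.023/0.977 = 23/977.
Combined Bayes factor of the evidence already in hand = 15 × (1/6) = 2.5.
Odds after that evidence = (23/977) × 2.5 = 115/1954.
Target odds = 0.75/0.25 = 3.
Need 1.7ⁿ ≥ 3 ÷ (115/1954) = 5862/115.
1.7⁷ = 410338673/10000000 falls short of 5862/115 but 1.7⁸ ≈69.7576 reaches it, so n = 8.

8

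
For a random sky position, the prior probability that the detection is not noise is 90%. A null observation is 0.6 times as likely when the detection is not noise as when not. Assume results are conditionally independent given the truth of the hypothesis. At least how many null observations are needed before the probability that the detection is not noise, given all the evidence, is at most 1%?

14

Prior odds = 0.9/0.1 = 9.
Likelihood ratio per null observation = 0.6.
Target posterior odds = 0.01/0.99 = 1/99.
Need 9 × 0.6ⁿ ≤ 1/99, i.e. 0.6ⁿ ≤ 1/891.
0.6¹³ ≈0.00130607 is still above 1/891 but 0.6¹⁴ ≈0.000783642 is at or below it, so n = 14.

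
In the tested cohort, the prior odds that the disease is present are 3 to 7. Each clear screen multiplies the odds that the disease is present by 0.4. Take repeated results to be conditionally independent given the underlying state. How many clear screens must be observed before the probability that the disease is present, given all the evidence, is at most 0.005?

Prior odds = 3/7.
Likelihood ratio per clear screen = 0.4.
Target odds: 0.005 ÷ 0.995 = 1/199.
Need (3/7) × 0.4ⁿ ≤ 1/199, i.e. 0.4ⁿ ≤ 7/597.
0.4⁴ = 0.0256 is still above 7/597 but 0.4⁵ = 0.01024 is at or below it, so n = 5.

5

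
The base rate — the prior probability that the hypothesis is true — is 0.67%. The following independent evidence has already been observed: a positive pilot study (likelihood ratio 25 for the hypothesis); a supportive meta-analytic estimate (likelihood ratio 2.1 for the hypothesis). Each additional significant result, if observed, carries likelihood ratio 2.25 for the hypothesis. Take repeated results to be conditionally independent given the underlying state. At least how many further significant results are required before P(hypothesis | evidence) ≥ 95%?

Prior odds = 0.0067/0.9933 = 67/9933.
Combined Bayes factor of the evidence already in hand = 25 × 2.1 = 52.5.
Odds after that evidence = (67/9933) × 52.5 = 335/946.
Target odds = 0.95/0.05 = 19.
Need 2.25ⁿ ≥ 19 ÷ (335/946) = 17974/335.
2.25⁴ = 25.62890625 falls short of 17974/335 but 2.25⁵ = 59049/1024 reaches it, so n = 5.

5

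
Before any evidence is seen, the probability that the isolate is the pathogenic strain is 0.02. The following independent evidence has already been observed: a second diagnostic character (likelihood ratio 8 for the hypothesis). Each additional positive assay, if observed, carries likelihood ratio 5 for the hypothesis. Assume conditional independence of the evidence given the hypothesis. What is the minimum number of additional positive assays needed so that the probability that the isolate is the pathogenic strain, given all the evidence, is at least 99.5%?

Prior odds = 0.02/0.98 = 1/49.
Bayes factor of the evidence already in hand = 8.
Odds after that evidence = (1/49) × 8 = 8/49.
Target odds = 0.995/0.005 = 199.
Need 5ⁿ ≥ 199 ÷ (8/49) = 1218.875.
5⁴ = 625 falls short of 1218.875 but 5⁵ = 3125 reaches it, so n = 5.

5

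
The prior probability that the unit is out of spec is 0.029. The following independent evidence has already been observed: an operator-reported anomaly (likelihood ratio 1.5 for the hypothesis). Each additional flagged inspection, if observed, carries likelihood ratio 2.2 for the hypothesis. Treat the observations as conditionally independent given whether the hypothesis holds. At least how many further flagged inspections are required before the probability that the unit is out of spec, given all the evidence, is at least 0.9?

7

Prior odds = 0.029/0.971 = 29/971.
Bayes factor of the evidence already in hand = 1.5.
Odds after that evidence = (29/971) × 1.5 = 87/1942.
Target odds = 0.9/0.1 = 9.
Need 2.2ⁿ ≥ 9 ÷ (87/1942) = 5826/29.
2.2⁶ = 1771561/15625 falls short of 5826/29 but 2.2⁷ = 19487171/78125 reaches it, so n = 7.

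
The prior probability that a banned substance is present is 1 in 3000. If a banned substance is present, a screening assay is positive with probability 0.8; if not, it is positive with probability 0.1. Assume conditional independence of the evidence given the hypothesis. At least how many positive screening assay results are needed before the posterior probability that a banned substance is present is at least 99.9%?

Prior odds = (1/3000)/(2999/3000) = 1/2999.
Likelihood ratio of a positive = 0.8/0.1 = 8.
Target odds: 0.999 ÷ 0.001 = 999.
Need (1/2999) × 8ⁿ ≥ 999, i.e. 8ⁿ ≥ 2996001.
8⁷ = 2097152 falls short of 2996001 but 8⁸ = 16777216 reaches it, so n = 8.

8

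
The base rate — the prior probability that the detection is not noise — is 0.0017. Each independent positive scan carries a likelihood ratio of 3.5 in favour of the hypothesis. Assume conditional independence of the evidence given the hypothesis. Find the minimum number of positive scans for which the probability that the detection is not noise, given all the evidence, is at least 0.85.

Prior odds = 0.0017/0.9983 = 17/9983.
Likelihood ratio per positive scan = 3.5.
Target posterior odds = 0.85/0.15 = 17/3.
Require 3.5ⁿ ≥ 17/3 ÷ (17/9983) = 9983/3.
3.5⁶ = 1838.265625 falls short of 9983/3 but 3.5⁷ = 823543/128 reaches it, so n = 7.

7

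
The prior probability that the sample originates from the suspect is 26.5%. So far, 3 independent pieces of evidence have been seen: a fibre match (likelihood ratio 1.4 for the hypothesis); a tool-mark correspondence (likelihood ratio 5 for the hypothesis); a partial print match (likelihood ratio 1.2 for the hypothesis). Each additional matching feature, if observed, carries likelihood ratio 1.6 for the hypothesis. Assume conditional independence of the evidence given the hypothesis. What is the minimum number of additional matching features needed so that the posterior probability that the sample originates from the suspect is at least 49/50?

6

Prior odds = 0.265/0.735 = 53/147.
Combined Bayes factor of the evidence already in hand = 1.4 × 5 × 1.2 = 8.4.
Odds after that evidence = (53/147) × 8.4 = 106/35.
Target odds = 0.98/0.02 = 49.
Need 1.6ⁿ ≥ 49 ÷ (106/35) = 1715/106.
1.6⁵ = 10.48576 falls short of 1715/106 but 1.6⁶ = 262144/15625 reaches it, so n = 6.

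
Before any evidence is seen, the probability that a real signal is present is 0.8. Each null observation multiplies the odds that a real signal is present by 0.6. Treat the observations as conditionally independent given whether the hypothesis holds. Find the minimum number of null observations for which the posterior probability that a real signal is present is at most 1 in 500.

15

Prior odds: 0.8 ÷ 0.2 = 4.
Likelihood ratio per null observation = 0.6.
Target odds: 0.002 ÷ 0.998 = 1/499.
Require 0.6ⁿ ≤ 1/499 ÷ 4 = 1/1996.
0.6¹⁴ ≈0.000783642 is still above 1/1996 but 0.6¹⁵ ≈0.000470185 is at or below it, so n = 15.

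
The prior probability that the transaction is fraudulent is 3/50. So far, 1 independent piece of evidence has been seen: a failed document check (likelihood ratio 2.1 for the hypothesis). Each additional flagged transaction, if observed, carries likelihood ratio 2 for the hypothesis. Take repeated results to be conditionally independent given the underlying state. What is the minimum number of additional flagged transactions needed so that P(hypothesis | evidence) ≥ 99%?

Prior odds = 0.06/0.94 = 3/47.
Bayes factor of the evidence already in hand = 2.1.
Odds after that evidence = (3/47) × 2.1 = 63/470.
Target odds = 0.99/0.01 = 99.
Need 2ⁿ ≥ 99 ÷ (63/470) = 5170/7.
2⁹ = 512 falls short of 5170/7 but 2¹⁰ = 1024 reaches it, so n = 10.

10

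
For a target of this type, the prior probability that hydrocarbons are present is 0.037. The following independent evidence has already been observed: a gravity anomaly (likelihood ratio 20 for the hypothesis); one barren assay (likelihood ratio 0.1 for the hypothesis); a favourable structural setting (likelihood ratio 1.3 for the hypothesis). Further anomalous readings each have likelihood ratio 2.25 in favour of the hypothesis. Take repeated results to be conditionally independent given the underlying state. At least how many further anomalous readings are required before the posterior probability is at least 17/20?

5

Prior odds = 0.037/0.963 = 37/963.
Combined Bayes factor of the evidence already in hand = 20 × 0.1 × 1.3 = 2.6.
Odds after that evidence = (37/963) × 2.6 = 481/4815.
Target odds = 0.85/0.15 = 17/3.
Need 2.25ⁿ ≥ 17/3 ÷ (481/4815) = 27285/481.
2.25⁴ = 25.62890625 falls short of 27285/481 but 2.25⁵ = 59049/1024 reaches it, so n = 5.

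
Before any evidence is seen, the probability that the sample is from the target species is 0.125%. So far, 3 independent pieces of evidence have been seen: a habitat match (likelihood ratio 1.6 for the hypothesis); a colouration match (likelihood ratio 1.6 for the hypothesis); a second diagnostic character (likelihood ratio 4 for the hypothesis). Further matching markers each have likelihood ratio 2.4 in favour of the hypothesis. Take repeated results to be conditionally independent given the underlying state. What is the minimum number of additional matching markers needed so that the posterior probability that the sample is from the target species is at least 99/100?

Prior odds = 0.00125/0.99875 = 1/799.
Combined Bayes factor of the evidence already in hand = 1.6 × 1.6 × 4 = 10.24.
Odds after that evidence = (1/799) × 10.24 = 256/19975.
Target odds = 0.99/0.01 = 99.
Need 2.4ⁿ ≥ 99 ÷ (256/19975) = 1977525/256.
2.4¹⁰ ≈6340.34 falls short of 1977525/256 but 2.4¹¹ ≈15216.8 reaches it, so n = 11.

11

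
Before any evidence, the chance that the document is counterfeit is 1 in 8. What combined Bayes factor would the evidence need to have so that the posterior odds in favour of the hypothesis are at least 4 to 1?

Prior odds = 0.125/0.875 = 1/7.
Target odds = 4.
Required Bayes factor = 4 ÷ (1/7) = 28.

28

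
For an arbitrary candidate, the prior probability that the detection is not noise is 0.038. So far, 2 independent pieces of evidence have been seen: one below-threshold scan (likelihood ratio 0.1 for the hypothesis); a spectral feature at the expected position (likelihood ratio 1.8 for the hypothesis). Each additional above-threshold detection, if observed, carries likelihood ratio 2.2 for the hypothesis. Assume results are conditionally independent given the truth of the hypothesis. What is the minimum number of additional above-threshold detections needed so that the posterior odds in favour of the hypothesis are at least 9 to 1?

Prior odds = 0.038/0.962 = 19/481.
Combined Bayes factor of the evidence already in hand = 0.1 × 1.8 = 0.18.
Odds after that evidence = (19/481) × 0.18 = 171/24050.
Target odds = 9.
Need 2.2ⁿ ≥ 9 ÷ (171/24050) = 24050/19.
2.2⁹ ≈1207.27 falls short of 24050/19 but 2.2¹⁰ ≈2655.99 reaches it, so n = 10.

10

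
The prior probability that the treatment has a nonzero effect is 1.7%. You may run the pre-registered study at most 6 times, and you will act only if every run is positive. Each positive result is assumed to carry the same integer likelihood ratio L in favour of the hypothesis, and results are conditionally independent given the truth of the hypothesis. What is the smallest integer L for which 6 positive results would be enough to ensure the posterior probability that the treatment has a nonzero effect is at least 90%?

Prior odds = 0.017/0.983 = 17/983.
Target odds = 0.9/0.1 = 9.
Need L⁶ ≥ 9 ÷ (17/983) = 8847/17.
2⁶ = 64 < 8847/17 ≤ 729 = 3⁶, so L = 3.

3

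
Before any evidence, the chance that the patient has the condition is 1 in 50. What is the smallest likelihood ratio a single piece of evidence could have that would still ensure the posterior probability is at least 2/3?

98

Prior odds = 0.02/0.98 = 1/49.
Target odds = (2/3)/(1/3) = 2.
Required Bayes factor = 2 ÷ (1/49) = 98.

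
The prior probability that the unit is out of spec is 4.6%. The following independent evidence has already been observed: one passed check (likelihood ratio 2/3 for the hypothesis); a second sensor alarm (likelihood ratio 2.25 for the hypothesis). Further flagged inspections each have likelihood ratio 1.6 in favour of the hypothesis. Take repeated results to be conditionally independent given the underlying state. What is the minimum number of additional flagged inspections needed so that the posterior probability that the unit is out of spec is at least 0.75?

Prior odds = 0.046/0.954 = 23/477.
Combined Bayes factor of the evidence already in hand = (2/3) × 2.25 = 1.5.
Odds after that evidence = (23/477) × 1.5 = 23/318.
Target odds = 0.75/0.25 = 3.
Need 1.6ⁿ ≥ 3 ÷ (23/318) = 954/23.
1.6⁷ = 2097152/78125 falls short of 954/23 but 1.6⁸ = 16777216/390625 reaches it, so n = 8.

8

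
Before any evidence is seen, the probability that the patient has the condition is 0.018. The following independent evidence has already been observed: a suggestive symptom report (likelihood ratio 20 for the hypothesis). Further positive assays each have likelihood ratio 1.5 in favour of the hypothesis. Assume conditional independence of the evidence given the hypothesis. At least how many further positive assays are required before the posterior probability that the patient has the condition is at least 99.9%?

20

Prior odds = 0.018/0.982 = 9/491.
Bayes factor of the evidence already in hand = 20.
Odds after that evidence = (9/491) × 20 = 180/491.
Target odds = 0.999/0.001 = 999.
Need 1.5ⁿ ≥ 999 ÷ (180/491) = 2725.05.
1.5¹⁹ ≈2216.84 falls short of 2725.05 but 1.5²⁰ ≈3325.26 reaches it, so n = 20.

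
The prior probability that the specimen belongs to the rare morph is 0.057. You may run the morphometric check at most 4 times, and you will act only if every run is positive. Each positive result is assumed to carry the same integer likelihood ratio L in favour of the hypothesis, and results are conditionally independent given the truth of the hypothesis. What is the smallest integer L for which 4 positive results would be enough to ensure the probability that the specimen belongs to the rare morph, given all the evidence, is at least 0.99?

7

Prior odds = 0.057/0.943 = 57/943.
Target odds = 0.99/0.01 = 99.
Need L⁴ ≥ 99 ÷ (57/943) = 31119/19.
6⁴ = 1296 < 31119/19 ≤ 2401 = 7⁴, so L = 7.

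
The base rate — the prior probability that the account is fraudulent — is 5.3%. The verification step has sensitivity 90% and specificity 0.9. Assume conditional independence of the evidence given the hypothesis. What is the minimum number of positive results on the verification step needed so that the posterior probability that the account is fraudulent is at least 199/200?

Prior odds: 0.053 ÷ 0.947 = 53/947.
False-positive rate = 1 − 0.9 = 0.1; likelihood ratio of a positive = 0.9/0.1 = 9.
Target odds: 0.995 ÷ 0.005 = 199.
Require 9ⁿ ≥ 199 ÷ (53/947) = 188453/53.
9³ = 729 falls short of 188453/53 but 9⁴ = 6561 reaches it, so n = 4.

4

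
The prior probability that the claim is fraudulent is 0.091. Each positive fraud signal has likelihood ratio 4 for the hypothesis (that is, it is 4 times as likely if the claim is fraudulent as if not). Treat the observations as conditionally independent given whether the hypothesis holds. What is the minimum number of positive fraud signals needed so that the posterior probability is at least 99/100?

Prior odds = 0.091/0.909 = 91/909.
Likelihood ratio per positive fraud signal = 4.
Target posterior odds = 0.99/0.01 = 99.
Need (91/909) × 4ⁿ ≥ 99, i.e. 4ⁿ ≥ 89991/91.
4⁴ = 256 falls short of 89991/91 but 4⁵ = 1024 reaches it, so n = 5.

5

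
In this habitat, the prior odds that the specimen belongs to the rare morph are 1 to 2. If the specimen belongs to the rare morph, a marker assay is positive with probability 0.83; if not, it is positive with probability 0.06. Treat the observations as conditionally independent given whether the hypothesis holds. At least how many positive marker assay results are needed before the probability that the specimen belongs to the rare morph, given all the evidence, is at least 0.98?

2

Prior odds = 0.5.
Likelihood ratio of a positive = 0.83/0.06 = 83/6.
Target odds: 0.98 ÷ 0.02 = 49.
Need 0.5 × (83/6)ⁿ ≥ 49, i.e. (83/6)ⁿ ≥ 98.
(83/6)¹ = 83/6 falls short of 98 but (83/6)² = 6889/36 reaches it, so n = 2.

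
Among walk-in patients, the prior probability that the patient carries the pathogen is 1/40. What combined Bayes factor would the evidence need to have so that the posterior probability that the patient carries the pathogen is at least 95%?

741

Prior odds = 0.025/0.975 = 1/39.
Target odds = 0.95/0.05 = 19.
Required Bayes factor = 19 ÷ (1/39) = 741.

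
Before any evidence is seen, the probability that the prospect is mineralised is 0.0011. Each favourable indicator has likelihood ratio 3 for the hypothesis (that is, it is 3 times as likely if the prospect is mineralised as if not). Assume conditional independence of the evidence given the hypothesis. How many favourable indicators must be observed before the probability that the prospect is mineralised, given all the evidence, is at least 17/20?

Prior odds = 0.0011/0.9989 = 11/9989.
Likelihood ratio per favourable indicator = 3.
Target posterior odds = 0.85/0.15 = 17/3.
Require 3ⁿ ≥ 17/3 ÷ (11/9989) = 169813/33.
3⁷ = 2187 falls short of 169813/33 but 3⁸ = 6561 reaches it, so n = 8.

8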